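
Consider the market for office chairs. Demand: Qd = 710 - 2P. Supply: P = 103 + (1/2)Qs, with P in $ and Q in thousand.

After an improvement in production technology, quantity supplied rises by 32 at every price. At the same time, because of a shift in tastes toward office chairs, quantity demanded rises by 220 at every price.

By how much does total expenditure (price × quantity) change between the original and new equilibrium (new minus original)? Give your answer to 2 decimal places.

Initially, 710 - 2P = 2P - 206, so 916 = 4P and P = 229, Q = 252.
The new curves are Qd = 930 - 2P (demand) and Qs = 2P - 174 (supply).
Setting them equal: 930 - 2P = 2P - 174 → 1104 = 4P, so P = 276 and Q = 378.
Expenditure moves from 229×252 = 57708 to 276×378 = 104328; change = +46620.00.

+46620.00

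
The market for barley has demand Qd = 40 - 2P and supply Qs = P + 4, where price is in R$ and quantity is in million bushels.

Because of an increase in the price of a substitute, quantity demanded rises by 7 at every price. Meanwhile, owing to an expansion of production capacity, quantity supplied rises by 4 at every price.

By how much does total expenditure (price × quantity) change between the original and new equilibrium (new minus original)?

+81

Original equilibrium: 40 - 2P = P + 4 gives 36 = 3P, so P = 12 and Q = 16.
With the change applied: demand Qd = 47 - 2P, supply Qs = P + 8.
Setting them equal: 47 - 2P = P + 8 → 39 = 3P, so P = 13 and Q = 21.
Expenditure moves from 12×16 = 192 to 13×21 = 273; change = +81.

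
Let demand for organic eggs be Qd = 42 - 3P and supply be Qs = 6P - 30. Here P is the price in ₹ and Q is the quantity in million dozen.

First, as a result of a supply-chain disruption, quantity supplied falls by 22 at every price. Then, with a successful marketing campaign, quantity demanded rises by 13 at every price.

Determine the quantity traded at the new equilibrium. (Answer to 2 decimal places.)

19.33

Before the shock: 42 - 3P = 6P - 30 ⇒ 72 = 9P ⇒ P = 8, Q = 18.
With the change applied: demand Qd = 55 - 3P, supply Qs = 6P - 52.
New equilibrium: 55 - 3P = 6P - 52 ⇒ 107 = 9P ⇒ P = 107/9 ≈ 11.8889, Q = 58/3 ≈ 19.3333.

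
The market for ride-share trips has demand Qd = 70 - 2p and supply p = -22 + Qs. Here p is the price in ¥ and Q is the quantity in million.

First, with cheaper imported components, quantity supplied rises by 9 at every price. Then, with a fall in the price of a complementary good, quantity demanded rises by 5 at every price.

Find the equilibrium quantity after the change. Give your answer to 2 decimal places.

Original equilibrium: 70 - 2p = p + 22 gives 48 = 3p, so p = 16 and Q = 38.
After the shift, demand is Qd = 75 - 2p and supply is Qs = p + 31.
Equate the new curves: 75 - 2p = p + 31, giving 44 = 3p, p = 44/3 ≈ 14.6667, Q = 137/3 ≈ 45.6667.

45.67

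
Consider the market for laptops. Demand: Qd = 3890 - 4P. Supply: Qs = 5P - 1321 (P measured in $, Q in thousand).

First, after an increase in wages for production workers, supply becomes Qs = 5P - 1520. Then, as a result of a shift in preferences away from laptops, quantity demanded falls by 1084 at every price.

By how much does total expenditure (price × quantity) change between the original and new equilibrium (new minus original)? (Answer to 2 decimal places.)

Solve the original market: 3890 - 4P = 5P - 1321, hence P = 579 and Q = 1574.
The new curves are Qd = 2806 - 4P (demand) and Qs = 5P - 1520 (supply).
New equilibrium: 2806 - 4P = 5P - 1520 ⇒ 4326 = 9P ⇒ P = 1442/3 ≈ 480.6667, Q = 2650/3 ≈ 883.3333.
Expenditure moves from 579×1574 = 911346 to 480.6667×883.3333 = 424588.8889; change = -486757.11.

-486757.11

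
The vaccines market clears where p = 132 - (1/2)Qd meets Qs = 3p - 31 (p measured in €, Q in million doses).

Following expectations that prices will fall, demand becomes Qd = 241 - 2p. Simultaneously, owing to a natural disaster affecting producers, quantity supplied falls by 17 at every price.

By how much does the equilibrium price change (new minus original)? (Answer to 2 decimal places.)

-1.20

Initially, 264 - 2p = 3p - 31, so 295 = 5p and p = 59, Q = 146.
The new curves are Qd = 241 - 2p (demand) and Qs = 3p - 48 (supply).
Setting them equal: 241 - 2p = 3p - 48 → 289 = 5p, so p = 57.8 and Q = 125.4.
Δp = 57.8 − 59 = -1.20.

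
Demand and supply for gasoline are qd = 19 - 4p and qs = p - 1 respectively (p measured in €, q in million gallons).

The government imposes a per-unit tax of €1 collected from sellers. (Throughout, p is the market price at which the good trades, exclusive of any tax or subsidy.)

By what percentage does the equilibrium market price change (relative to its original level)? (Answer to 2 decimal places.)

Original equilibrium: 19 - 4p = p - 1 gives 20 = 5p, so p = 4 and q = 3.
Since sellers keep the price net of the tax, the effective supply curve becomes qs = p - 2.
Clearing the new market: 19 - 4p = p - 2, so p = 4.2 and q = 2.2.
%Δp = (4.2 − 4) / 4 × 100 = +5.00%.

+5.00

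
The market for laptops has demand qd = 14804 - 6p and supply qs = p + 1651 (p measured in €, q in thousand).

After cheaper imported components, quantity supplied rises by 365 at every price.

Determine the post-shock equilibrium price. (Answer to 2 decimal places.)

1826.86

Before the shock: 14804 - 6p = p + 1651 ⇒ 13153 = 7p ⇒ p = 1879, q = 3530.
After the shift, demand is qd = 14804 - 6p and supply is qs = p + 2016.
Setting them equal: 14804 - 6p = p + 2016 → 12788 = 7p, so p = 12788/7 ≈ 1826.8571 and q = 26900/7 ≈ 3842.8571.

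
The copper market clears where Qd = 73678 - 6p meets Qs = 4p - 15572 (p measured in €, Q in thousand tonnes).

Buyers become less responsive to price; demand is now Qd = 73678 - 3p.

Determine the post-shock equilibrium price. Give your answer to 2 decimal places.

Initially, 73678 - 6p = 4p - 15572, so 89250 = 10p and p = 8925, Q = 20128.
The shock moves the curves to Qd = 73678 - 3p and Qs = 4p - 15572.
Equate the new curves: 73678 - 3p = 4p - 15572, giving 89250 = 7p, p = 12750, Q = 35428.

12750.00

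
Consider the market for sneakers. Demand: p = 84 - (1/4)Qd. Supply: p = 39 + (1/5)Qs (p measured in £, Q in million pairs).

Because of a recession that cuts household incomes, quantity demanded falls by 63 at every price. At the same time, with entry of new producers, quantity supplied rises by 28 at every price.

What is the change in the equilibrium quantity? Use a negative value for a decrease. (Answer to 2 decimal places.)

Before the shock: 336 - 4p = 5p - 195 ⇒ 531 = 9p ⇒ p = 59, Q = 100.
After the shift, demand is Qd = 273 - 4p and supply is Qs = 5p - 167.
New equilibrium: 273 - 4p = 5p - 167 ⇒ 440 = 9p ⇒ p = 440/9 ≈ 48.8889, Q = 697/9 ≈ 77.4444.
ΔQ = 77.4444 − 100 = -22.56.

-22.56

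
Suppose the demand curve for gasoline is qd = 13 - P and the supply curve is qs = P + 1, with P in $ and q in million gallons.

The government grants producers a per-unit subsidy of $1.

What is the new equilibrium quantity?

7.5

Before the shock: 13 - P = P + 1 ⇒ 12 = 2P ⇒ P = 6, q = 7.
Since sellers receive the price plus the subsidy, the effective supply curve becomes qs = P + 2.
New equilibrium: 13 - P = P + 2 ⇒ 11 = 2P ⇒ P = 5.5, q = 7.5.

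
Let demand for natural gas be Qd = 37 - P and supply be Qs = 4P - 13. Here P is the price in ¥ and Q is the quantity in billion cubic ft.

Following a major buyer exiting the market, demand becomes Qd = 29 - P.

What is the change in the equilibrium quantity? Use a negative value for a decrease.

Initially, 37 - P = 4P - 13, so 50 = 5P and P = 10, Q = 27.
After the shift, demand is Qd = 29 - P and supply is Qs = 4P - 13.
Equate the new curves: 29 - P = 4P - 13, giving 42 = 5P, P = 8.4, Q = 20.6.
ΔQ = 20.6 − 27 = -6.4.

-6.4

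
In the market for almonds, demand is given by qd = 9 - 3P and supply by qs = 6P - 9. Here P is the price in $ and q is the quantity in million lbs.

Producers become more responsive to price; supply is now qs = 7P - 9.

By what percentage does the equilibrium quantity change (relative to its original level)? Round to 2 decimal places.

+20.00

Solve the original market: 9 - 3P = 6P - 9, hence P = 2 and q = 3.
After the shift, demand is qd = 9 - 3P and supply is qs = 7P - 9.
Setting them equal: 9 - 3P = 7P - 9 → 18 = 10P, so P = 1.8 and q = 3.6.
%Δq = (3.6 − 3) / 3 × 100 = +20.00%.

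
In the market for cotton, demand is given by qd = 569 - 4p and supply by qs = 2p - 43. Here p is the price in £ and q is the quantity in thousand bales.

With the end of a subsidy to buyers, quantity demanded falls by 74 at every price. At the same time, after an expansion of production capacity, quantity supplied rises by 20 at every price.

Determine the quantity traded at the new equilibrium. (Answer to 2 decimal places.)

149.67

Initially, 569 - 4p = 2p - 43, so 612 = 6p and p = 102, q = 161.
The shock moves the curves to qd = 495 - 4p and qs = 2p - 23.
New equilibrium: 495 - 4p = 2p - 23 ⇒ 518 = 6p ⇒ p = 259/3 ≈ 86.3333, q = 449/3 ≈ 149.6667.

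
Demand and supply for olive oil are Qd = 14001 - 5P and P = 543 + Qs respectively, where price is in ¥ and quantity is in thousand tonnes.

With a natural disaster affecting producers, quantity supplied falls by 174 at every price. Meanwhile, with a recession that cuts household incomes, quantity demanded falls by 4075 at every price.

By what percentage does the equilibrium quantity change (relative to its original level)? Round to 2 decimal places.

Before the shock: 14001 - 5P = P - 543 ⇒ 14544 = 6P ⇒ P = 2424, Q = 1881.
With the change applied: demand Qd = 9926 - 5P, supply Qs = P - 717.
Setting them equal: 9926 - 5P = P - 717 → 10643 = 6P, so P = 10643/6 ≈ 1773.8333 and Q = 6341/6 ≈ 1056.8333.
%ΔQ = (1056.8333 − 1881) / 1881 × 100 = -43.82%.

-43.82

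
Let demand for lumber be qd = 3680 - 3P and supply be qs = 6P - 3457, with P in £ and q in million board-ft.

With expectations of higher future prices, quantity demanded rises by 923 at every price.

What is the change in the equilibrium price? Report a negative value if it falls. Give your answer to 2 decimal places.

+102.56

Before the shock: 3680 - 3P = 6P - 3457 ⇒ 7137 = 9P ⇒ P = 793, q = 1301.
The shock moves the curves to qd = 4603 - 3P and qs = 6P - 3457.
New equilibrium: 4603 - 3P = 6P - 3457 ⇒ 8060 = 9P ⇒ P = 8060/9 ≈ 895.5556, q = 5749/3 ≈ 1916.3333.
ΔP = 895.5556 − 793 = +102.56.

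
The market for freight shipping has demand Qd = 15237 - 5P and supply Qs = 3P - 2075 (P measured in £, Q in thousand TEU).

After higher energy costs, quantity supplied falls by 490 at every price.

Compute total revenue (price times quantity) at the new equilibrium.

Initially, 15237 - 5P = 3P - 2075, so 17312 = 8P and P = 2164, Q = 4417.
The shock moves the curves to Qd = 15237 - 5P and Qs = 3P - 2565.
Clearing the new market: 15237 - 5P = 3P - 2565, so P = 2225.25 and Q = 4110.75.
New expenditure = 2225.25 × 4110.75 = 9147446.4375.

9147446.4375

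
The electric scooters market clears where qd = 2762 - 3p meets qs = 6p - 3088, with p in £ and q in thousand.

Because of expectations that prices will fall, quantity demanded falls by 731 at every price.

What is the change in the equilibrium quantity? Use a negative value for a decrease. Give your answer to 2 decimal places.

Initially, 2762 - 3p = 6p - 3088, so 5850 = 9p and p = 650, q = 812.
After the shift, demand is qd = 2031 - 3p and supply is qs = 6p - 3088.
New equilibrium: 2031 - 3p = 6p - 3088 ⇒ 5119 = 9p ⇒ p = 5119/9 ≈ 568.7778, q = 974/3 ≈ 324.6667.
Δq = 324.6667 − 812 = -487.33.

-487.33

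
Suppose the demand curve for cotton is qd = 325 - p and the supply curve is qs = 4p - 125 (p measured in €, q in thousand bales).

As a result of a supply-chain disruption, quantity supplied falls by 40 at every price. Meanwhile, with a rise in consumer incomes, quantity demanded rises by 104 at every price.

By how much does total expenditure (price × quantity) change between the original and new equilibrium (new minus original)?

+15701.76

Initially, 325 - p = 4p - 125, so 450 = 5p and p = 90, q = 235.
With the change applied: demand qd = 429 - p, supply qs = 4p - 165.
Equate the new curves: 429 - p = 4p - 165, giving 594 = 5p, p = 118.8, q = 310.2.
Expenditure moves from 90×235 = 21150 to 118.8×310.2 = 36851.76; change = +15701.76.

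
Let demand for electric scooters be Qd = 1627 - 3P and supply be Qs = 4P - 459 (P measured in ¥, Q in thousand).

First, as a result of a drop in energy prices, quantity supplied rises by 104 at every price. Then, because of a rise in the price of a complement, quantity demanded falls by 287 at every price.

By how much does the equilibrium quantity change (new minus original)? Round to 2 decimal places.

Initially, 1627 - 3P = 4P - 459, so 2086 = 7P and P = 298, Q = 733.
The shock moves the curves to Qd = 1340 - 3P and Qs = 4P - 355.
Setting them equal: 1340 - 3P = 4P - 355 → 1695 = 7P, so P = 1695/7 ≈ 242.1429 and Q = 4295/7 ≈ 613.5714.
ΔQ = 613.5714 − 733 = -119.43.

-119.43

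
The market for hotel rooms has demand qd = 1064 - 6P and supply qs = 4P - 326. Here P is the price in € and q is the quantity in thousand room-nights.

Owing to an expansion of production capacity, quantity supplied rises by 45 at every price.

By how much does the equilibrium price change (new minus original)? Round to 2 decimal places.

Initially, 1064 - 6P = 4P - 326, so 1390 = 10P and P = 139, q = 230.
With the change applied: demand qd = 1064 - 6P, supply qs = 4P - 281.
New equilibrium: 1064 - 6P = 4P - 281 ⇒ 1345 = 10P ⇒ P = 134.5, q = 257.
ΔP = 134.5 − 139 = -4.50.

-4.50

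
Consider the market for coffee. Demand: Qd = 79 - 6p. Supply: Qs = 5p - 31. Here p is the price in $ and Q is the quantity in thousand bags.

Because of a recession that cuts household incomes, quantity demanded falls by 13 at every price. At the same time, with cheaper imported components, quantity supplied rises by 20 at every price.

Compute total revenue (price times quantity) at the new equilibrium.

168

Original equilibrium: 79 - 6p = 5p - 31 gives 110 = 11p, so p = 10 and Q = 19.
With the change applied: demand Qd = 66 - 6p, supply Qs = 5p - 11.
Setting them equal: 66 - 6p = 5p - 11 → 77 = 11p, so p = 7 and Q = 24.
New expenditure = 7 × 24 = 168.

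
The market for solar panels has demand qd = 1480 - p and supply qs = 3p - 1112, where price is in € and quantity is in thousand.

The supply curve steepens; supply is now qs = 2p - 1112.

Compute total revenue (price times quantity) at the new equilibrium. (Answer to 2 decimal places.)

532224.00

Before the shock: 1480 - p = 3p - 1112 ⇒ 2592 = 4p ⇒ p = 648, q = 832.
The shock moves the curves to qd = 1480 - p and qs = 2p - 1112.
Clearing the new market: 1480 - p = 2p - 1112, so p = 864 and q = 616.
New expenditure = 864 × 616 = 532224.00.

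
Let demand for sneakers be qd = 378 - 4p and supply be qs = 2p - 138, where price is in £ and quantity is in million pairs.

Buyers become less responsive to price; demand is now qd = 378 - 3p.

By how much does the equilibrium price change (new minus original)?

Original equilibrium: 378 - 4p = 2p - 138 gives 516 = 6p, so p = 86 and q = 34.
With the change applied: demand qd = 378 - 3p, supply qs = 2p - 138.
Setting them equal: 378 - 3p = 2p - 138 → 516 = 5p, so p = 103.2 and q = 68.4.
Δp = 103.2 − 86 = +17.2.

+17.2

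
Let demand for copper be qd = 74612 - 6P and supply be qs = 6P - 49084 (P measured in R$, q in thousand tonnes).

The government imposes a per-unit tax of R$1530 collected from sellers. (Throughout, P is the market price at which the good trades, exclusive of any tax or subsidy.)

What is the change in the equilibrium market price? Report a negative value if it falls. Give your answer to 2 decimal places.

+765.00

Before the shock: 74612 - 6P = 6P - 49084 ⇒ 123696 = 12P ⇒ P = 10308, q = 12764.
Since sellers keep the price net of the tax, the effective supply curve becomes qs = 6P - 58264.
Clearing the new market: 74612 - 6P = 6P - 58264, so P = 11073 and q = 8174.
ΔP = 11073 − 10308 = +765.00.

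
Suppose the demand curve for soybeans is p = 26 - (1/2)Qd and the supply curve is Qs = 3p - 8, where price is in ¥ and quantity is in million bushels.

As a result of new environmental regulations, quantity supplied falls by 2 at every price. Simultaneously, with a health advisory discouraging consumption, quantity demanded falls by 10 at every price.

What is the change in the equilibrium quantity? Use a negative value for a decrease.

Before the shock: 52 - 2p = 3p - 8 ⇒ 60 = 5p ⇒ p = 12, Q = 28.
The shock moves the curves to Qd = 42 - 2p and Qs = 3p - 10.
Clearing the new market: 42 - 2p = 3p - 10, so p = 10.4 and Q = 21.2.
ΔQ = 21.2 − 28 = -6.8.

-6.8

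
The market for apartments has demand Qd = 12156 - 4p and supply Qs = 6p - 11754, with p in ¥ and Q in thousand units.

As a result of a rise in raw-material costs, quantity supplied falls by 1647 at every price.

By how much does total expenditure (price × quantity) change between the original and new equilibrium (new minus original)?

-1256792.76

Before the shock: 12156 - 4p = 6p - 11754 ⇒ 23910 = 10p ⇒ p = 2391, Q = 2592.
With the change applied: demand Qd = 12156 - 4p, supply Qs = 6p - 13401.
Setting them equal: 12156 - 4p = 6p - 13401 → 25557 = 10p, so p = 2555.7 and Q = 1933.2.
Expenditure moves from 2391×2592 = 6197472 to 2555.7×1933.2 = 4940679.24; change = -1256792.76.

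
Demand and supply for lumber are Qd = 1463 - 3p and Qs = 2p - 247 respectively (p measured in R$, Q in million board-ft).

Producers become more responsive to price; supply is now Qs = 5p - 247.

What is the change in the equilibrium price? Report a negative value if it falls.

Solve the original market: 1463 - 3p = 2p - 247, hence p = 342 and Q = 437.
The shock moves the curves to Qd = 1463 - 3p and Qs = 5p - 247.
New equilibrium: 1463 - 3p = 5p - 247 ⇒ 1710 = 8p ⇒ p = 213.75, Q = 821.75.
Δp = 213.75 − 342 = -128.25.

-128.25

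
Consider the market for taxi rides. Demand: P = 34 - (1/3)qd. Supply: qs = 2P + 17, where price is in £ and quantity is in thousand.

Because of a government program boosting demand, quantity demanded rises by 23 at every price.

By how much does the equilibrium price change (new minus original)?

+4.6

Original equilibrium: 102 - 3P = 2P + 17 gives 85 = 5P, so P = 17 and q = 51.
After the shift, demand is qd = 125 - 3P and supply is qs = 2P + 17.
New equilibrium: 125 - 3P = 2P + 17 ⇒ 108 = 5P ⇒ P = 21.6, q = 60.2.
ΔP = 21.6 − 17 = +4.6.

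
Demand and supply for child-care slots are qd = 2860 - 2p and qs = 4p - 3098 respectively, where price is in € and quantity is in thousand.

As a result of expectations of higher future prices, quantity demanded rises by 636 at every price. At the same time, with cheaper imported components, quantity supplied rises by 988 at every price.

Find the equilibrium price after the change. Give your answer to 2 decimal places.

934.33

Before the shock: 2860 - 2p = 4p - 3098 ⇒ 5958 = 6p ⇒ p = 993, q = 874.
The shock moves the curves to qd = 3496 - 2p and qs = 4p - 2110.
Equate the new curves: 3496 - 2p = 4p - 2110, giving 5606 = 6p, p = 2803/3 ≈ 934.3333, q = 4882/3 ≈ 1627.3333.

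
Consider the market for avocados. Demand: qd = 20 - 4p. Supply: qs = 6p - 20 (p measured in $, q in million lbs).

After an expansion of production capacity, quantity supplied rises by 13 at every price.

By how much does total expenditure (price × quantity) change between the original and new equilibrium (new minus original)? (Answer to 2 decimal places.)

Solve the original market: 20 - 4p = 6p - 20, hence p = 4 and q = 4.
With the change applied: demand qd = 20 - 4p, supply qs = 6p - 7.
Clearing the new market: 20 - 4p = 6p - 7, so p = 2.7 and q = 9.2.
Expenditure moves from 4×4 = 16 to 2.7×9.2 = 24.84; change = +8.84.

+8.84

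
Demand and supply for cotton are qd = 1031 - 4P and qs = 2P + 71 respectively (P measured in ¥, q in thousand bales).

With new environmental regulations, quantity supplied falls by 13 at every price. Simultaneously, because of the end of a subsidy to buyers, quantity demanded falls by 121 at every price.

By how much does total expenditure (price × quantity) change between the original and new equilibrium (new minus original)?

Before the shock: 1031 - 4P = 2P + 71 ⇒ 960 = 6P ⇒ P = 160, q = 391.
After the shift, demand is qd = 910 - 4P and supply is qs = 2P + 58.
Clearing the new market: 910 - 4P = 2P + 58, so P = 142 and q = 342.
Expenditure moves from 160×391 = 62560 to 142×342 = 48564; change = -13996.

-13996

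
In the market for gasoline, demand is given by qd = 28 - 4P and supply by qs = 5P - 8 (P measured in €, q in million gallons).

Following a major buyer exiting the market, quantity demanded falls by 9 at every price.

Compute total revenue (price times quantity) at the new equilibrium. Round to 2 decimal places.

Solve the original market: 28 - 4P = 5P - 8, hence P = 4 and q = 12.
The new curves are qd = 19 - 4P (demand) and qs = 5P - 8 (supply).
Equate the new curves: 19 - 4P = 5P - 8, giving 27 = 9P, P = 3, q = 7.
New expenditure = 3 × 7 = 21.00.

21.00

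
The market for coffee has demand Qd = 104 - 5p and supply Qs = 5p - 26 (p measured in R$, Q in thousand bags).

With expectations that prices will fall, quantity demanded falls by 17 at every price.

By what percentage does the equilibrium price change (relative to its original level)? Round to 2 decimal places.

-13.08

Solve the original market: 104 - 5p = 5p - 26, hence p = 13 and Q = 39.
With the change applied: demand Qd = 87 - 5p, supply Qs = 5p - 26.
Setting them equal: 87 - 5p = 5p - 26 → 113 = 10p, so p = 11.3 and Q = 30.5.
%Δp = (11.3 − 13) / 13 × 100 = -13.08%.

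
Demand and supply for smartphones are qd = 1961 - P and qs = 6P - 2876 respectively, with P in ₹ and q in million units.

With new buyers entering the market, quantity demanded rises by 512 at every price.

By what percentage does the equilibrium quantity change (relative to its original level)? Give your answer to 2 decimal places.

+34.56

Original equilibrium: 1961 - P = 6P - 2876 gives 4837 = 7P, so P = 691 and q = 1270.
With the change applied: demand qd = 2473 - P, supply qs = 6P - 2876.
Clearing the new market: 2473 - P = 6P - 2876, so P = 5349/7 ≈ 764.1429 and q = 11962/7 ≈ 1708.8571.
%Δq = (1708.8571 − 1270) / 1270 × 100 = +34.56%.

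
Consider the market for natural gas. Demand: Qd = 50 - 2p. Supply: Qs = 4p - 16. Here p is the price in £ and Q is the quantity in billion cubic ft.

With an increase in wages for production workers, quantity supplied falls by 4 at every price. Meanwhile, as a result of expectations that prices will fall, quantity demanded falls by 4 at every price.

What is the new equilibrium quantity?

24

Solve the original market: 50 - 2p = 4p - 16, hence p = 11 and Q = 28.
The new curves are Qd = 46 - 2p (demand) and Qs = 4p - 20 (supply).
Equate the new curves: 46 - 2p = 4p - 20, giving 66 = 6p, p = 11, Q = 24.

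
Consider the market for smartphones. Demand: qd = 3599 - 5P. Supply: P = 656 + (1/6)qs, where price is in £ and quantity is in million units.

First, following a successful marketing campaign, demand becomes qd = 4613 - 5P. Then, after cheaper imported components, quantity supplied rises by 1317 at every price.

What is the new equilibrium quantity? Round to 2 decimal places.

Before the shock: 3599 - 5P = 6P - 3936 ⇒ 7535 = 11P ⇒ P = 685, q = 174.
With the change applied: demand qd = 4613 - 5P, supply qs = 6P - 2619.
Equate the new curves: 4613 - 5P = 6P - 2619, giving 7232 = 11P, P = 7232/11 ≈ 657.4545, q = 14583/11 ≈ 1325.7273.

1325.73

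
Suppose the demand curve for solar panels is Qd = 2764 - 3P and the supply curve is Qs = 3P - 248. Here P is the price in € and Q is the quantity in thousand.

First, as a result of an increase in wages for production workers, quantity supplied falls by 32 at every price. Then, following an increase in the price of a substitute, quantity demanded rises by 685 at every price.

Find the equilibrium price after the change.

621.5

Solve the original market: 2764 - 3P = 3P - 248, hence P = 502 and Q = 1258.
The new curves are Qd = 3449 - 3P (demand) and Qs = 3P - 280 (supply).
New equilibrium: 3449 - 3P = 3P - 280 ⇒ 3729 = 6P ⇒ P = 621.5, Q = 1584.5.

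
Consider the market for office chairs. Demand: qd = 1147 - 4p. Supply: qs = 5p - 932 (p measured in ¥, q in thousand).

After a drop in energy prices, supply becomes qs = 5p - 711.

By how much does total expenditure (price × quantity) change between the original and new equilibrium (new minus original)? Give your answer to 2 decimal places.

+14801.54

Original equilibrium: 1147 - 4p = 5p - 932 gives 2079 = 9p, so p = 231 and q = 223.
After the shift, demand is qd = 1147 - 4p and supply is qs = 5p - 711.
Equate the new curves: 1147 - 4p = 5p - 711, giving 1858 = 9p, p = 1858/9 ≈ 206.4444, q = 2891/9 ≈ 321.2222.
Expenditure moves from 231×223 = 51513 to 206.4444×321.2222 = 66314.5432; change = +14801.54.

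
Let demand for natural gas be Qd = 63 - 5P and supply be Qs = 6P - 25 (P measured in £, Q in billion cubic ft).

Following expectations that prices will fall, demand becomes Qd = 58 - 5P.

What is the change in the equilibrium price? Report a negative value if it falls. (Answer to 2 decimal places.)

-0.45

Initially, 63 - 5P = 6P - 25, so 88 = 11P and P = 8, Q = 23.
With the change applied: demand Qd = 58 - 5P, supply Qs = 6P - 25.
Equate the new curves: 58 - 5P = 6P - 25, giving 83 = 11P, P = 83/11 ≈ 7.5455, Q = 223/11 ≈ 20.2727.
ΔP = 7.5455 − 8 = -0.45.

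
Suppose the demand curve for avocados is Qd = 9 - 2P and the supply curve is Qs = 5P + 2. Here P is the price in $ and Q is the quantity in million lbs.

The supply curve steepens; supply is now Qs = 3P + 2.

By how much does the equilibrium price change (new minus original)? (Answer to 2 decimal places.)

+0.40

Original equilibrium: 9 - 2P = 5P + 2 gives 7 = 7P, so P = 1 and Q = 7.
The shock moves the curves to Qd = 9 - 2P and Qs = 3P + 2.
Clearing the new market: 9 - 2P = 3P + 2, so P = 1.4 and Q = 6.2.
ΔP = 1.4 − 1 = +0.40.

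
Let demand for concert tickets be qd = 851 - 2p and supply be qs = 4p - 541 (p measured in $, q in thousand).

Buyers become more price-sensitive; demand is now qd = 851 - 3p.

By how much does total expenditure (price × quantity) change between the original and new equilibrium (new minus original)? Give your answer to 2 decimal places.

-39189.06

Original equilibrium: 851 - 2p = 4p - 541 gives 1392 = 6p, so p = 232 and q = 387.
After the shift, demand is qd = 851 - 3p and supply is qs = 4p - 541.
Equate the new curves: 851 - 3p = 4p - 541, giving 1392 = 7p, p = 1392/7 ≈ 198.8571, q = 1781/7 ≈ 254.4286.
Expenditure moves from 232×387 = 89784 to 198.8571×254.4286 = 50594.9388; change = -39189.06.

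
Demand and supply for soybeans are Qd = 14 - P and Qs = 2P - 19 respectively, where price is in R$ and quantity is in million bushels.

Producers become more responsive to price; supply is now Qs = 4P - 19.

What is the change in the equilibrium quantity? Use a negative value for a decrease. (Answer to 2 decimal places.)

+4.40

Before the shock: 14 - P = 2P - 19 ⇒ 33 = 3P ⇒ P = 11, Q = 3.
The new curves are Qd = 14 - P (demand) and Qs = 4P - 19 (supply).
Clearing the new market: 14 - P = 4P - 19, so P = 6.6 and Q = 7.4.
ΔQ = 7.4 − 3 = +4.40.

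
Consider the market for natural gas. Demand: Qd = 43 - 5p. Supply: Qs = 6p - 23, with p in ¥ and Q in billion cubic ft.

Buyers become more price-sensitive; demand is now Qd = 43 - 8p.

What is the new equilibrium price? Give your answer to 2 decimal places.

Before the shock: 43 - 5p = 6p - 23 ⇒ 66 = 11p ⇒ p = 6, Q = 13.
The shock moves the curves to Qd = 43 - 8p and Qs = 6p - 23.
New equilibrium: 43 - 8p = 6p - 23 ⇒ 66 = 14p ⇒ p = 33/7 ≈ 4.7143, Q = 37/7 ≈ 5.2857.

4.71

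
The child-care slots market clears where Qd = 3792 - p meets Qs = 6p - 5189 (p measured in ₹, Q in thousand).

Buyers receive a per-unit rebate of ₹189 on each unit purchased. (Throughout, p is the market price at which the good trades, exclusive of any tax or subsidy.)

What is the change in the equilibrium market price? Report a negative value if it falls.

+27

Initially, 3792 - p = 6p - 5189, so 8981 = 7p and p = 1283, Q = 2509.
Since buyers' out-of-pocket price is the market price minus the rebate, the effective demand curve becomes Qd = 3981 - p.
New equilibrium: 3981 - p = 6p - 5189 ⇒ 9170 = 7p ⇒ p = 1310, Q = 2671.
Δp = 1310 − 1283 = +27.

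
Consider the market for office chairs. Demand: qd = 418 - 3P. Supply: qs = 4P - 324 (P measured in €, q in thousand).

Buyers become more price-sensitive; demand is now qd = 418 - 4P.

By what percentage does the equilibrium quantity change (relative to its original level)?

-53

Solve the original market: 418 - 3P = 4P - 324, hence P = 106 and q = 100.
After the shift, demand is qd = 418 - 4P and supply is qs = 4P - 324.
Setting them equal: 418 - 4P = 4P - 324 → 742 = 8P, so P = 92.75 and q = 47.
%Δq = (47 − 100) / 100 × 100 = -53%.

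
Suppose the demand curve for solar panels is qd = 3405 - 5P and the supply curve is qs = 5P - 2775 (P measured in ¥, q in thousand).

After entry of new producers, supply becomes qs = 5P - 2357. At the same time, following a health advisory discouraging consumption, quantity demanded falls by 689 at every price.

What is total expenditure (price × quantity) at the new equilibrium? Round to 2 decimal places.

Before the shock: 3405 - 5P = 5P - 2775 ⇒ 6180 = 10P ⇒ P = 618, q = 315.
The new curves are qd = 2716 - 5P (demand) and qs = 5P - 2357 (supply).
Clearing the new market: 2716 - 5P = 5P - 2357, so P = 507.3 and q = 179.5.
New expenditure = 507.3 × 179.5 = 91060.35.

91060.35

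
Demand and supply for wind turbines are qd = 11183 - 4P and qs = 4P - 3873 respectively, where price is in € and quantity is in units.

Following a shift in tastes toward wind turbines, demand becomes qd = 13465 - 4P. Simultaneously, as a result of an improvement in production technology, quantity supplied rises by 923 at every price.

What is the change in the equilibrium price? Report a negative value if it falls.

Original equilibrium: 11183 - 4P = 4P - 3873 gives 15056 = 8P, so P = 1882 and q = 3655.
The new curves are qd = 13465 - 4P (demand) and qs = 4P - 2950 (supply).
Clearing the new market: 13465 - 4P = 4P - 2950, so P = 2051.875 and q = 5257.5.
ΔP = 2051.875 − 1882 = +169.875.

+169.875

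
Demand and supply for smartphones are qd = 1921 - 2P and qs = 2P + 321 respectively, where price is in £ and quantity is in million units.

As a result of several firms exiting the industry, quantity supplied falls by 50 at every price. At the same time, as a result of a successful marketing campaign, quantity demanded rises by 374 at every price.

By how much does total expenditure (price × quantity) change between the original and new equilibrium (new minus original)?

+200798

Solve the original market: 1921 - 2P = 2P + 321, hence P = 400 and q = 1121.
The new curves are qd = 2295 - 2P (demand) and qs = 2P + 271 (supply).
Setting them equal: 2295 - 2P = 2P + 271 → 2024 = 4P, so P = 506 and q = 1283.
Expenditure moves from 400×1121 = 448400 to 506×1283 = 649198; change = +200798.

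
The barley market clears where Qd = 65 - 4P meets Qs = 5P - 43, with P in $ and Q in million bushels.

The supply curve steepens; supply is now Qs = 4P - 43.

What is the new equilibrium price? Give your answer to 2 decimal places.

13.50

Original equilibrium: 65 - 4P = 5P - 43 gives 108 = 9P, so P = 12 and Q = 17.
The new curves are Qd = 65 - 4P (demand) and Qs = 4P - 43 (supply).
Equate the new curves: 65 - 4P = 4P - 43, giving 108 = 8P, P = 13.5, Q = 11.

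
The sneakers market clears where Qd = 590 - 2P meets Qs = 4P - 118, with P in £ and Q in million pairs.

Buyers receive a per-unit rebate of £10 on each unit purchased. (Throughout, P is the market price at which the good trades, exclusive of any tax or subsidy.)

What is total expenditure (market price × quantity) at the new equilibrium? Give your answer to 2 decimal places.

44569.78

Initially, 590 - 2P = 4P - 118, so 708 = 6P and P = 118, Q = 354.
Since buyers' out-of-pocket price is the market price minus the rebate, the effective demand curve becomes Qd = 610 - 2P.
Setting them equal: 610 - 2P = 4P - 118 → 728 = 6P, so P = 364/3 ≈ 121.3333 and Q = 1102/3 ≈ 367.3333.
New expenditure = 121.3333 × 367.3333 = 44569.78.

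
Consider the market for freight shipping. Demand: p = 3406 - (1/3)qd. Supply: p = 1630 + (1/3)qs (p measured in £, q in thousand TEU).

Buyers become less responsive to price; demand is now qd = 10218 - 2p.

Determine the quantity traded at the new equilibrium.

Initially, 10218 - 3p = 3p - 4890, so 15108 = 6p and p = 2518, q = 2664.
The shock moves the curves to qd = 10218 - 2p and qs = 3p - 4890.
Equate the new curves: 10218 - 2p = 3p - 4890, giving 15108 = 5p, p = 3021.6, q = 4174.8.

4174.8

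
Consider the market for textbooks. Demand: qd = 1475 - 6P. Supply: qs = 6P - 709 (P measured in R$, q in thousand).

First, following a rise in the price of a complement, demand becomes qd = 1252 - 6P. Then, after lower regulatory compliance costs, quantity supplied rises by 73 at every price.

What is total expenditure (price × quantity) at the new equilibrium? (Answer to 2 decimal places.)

48458.67

Solve the original market: 1475 - 6P = 6P - 709, hence P = 182 and q = 383.
With the change applied: demand qd = 1252 - 6P, supply qs = 6P - 636.
Setting them equal: 1252 - 6P = 6P - 636 → 1888 = 12P, so P = 472/3 ≈ 157.3333 and q = 308.
New expenditure = 157.3333 × 308 = 48458.67.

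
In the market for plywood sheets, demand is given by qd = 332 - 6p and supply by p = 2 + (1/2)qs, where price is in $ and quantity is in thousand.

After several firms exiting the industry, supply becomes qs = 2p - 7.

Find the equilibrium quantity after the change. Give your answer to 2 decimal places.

Before the shock: 332 - 6p = 2p - 4 ⇒ 336 = 8p ⇒ p = 42, q = 80.
With the change applied: demand qd = 332 - 6p, supply qs = 2p - 7.
Clearing the new market: 332 - 6p = 2p - 7, so p = 42.375 and q = 77.75.

77.75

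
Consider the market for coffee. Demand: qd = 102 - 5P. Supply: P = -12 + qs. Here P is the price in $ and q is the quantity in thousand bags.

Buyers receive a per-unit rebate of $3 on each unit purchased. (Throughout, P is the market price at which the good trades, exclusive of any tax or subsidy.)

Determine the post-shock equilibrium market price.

Before the shock: 102 - 5P = P + 12 ⇒ 90 = 6P ⇒ P = 15, q = 27.
Since buyers' out-of-pocket price is the market price minus the rebate, the effective demand curve becomes qd = 117 - 5P.
Clearing the new market: 117 - 5P = P + 12, so P = 17.5 and q = 29.5.

17.5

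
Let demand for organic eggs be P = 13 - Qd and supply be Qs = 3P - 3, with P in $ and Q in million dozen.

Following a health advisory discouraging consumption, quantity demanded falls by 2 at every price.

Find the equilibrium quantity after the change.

Before the shock: 13 - P = 3P - 3 ⇒ 16 = 4P ⇒ P = 4, Q = 9.
After the shift, demand is Qd = 11 - P and supply is Qs = 3P - 3.
Clearing the new market: 11 - P = 3P - 3, so P = 3.5 and Q = 7.5.

7.5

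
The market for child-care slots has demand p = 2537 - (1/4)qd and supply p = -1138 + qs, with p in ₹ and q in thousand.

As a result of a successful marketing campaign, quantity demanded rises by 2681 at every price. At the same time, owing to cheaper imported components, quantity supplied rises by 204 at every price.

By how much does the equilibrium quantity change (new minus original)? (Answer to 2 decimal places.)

Solve the original market: 10148 - 4p = p + 1138, hence p = 1802 and q = 2940.
With the change applied: demand qd = 12829 - 4p, supply qs = p + 1342.
Clearing the new market: 12829 - 4p = p + 1342, so p = 2297.4 and q = 3639.4.
Δq = 3639.4 − 2940 = +699.40.

+699.40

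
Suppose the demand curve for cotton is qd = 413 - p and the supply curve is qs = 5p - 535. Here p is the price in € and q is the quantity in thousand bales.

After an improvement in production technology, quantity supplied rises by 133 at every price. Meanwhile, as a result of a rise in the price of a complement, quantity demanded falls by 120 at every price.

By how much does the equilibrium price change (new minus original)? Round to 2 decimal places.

Before the shock: 413 - p = 5p - 535 ⇒ 948 = 6p ⇒ p = 158, q = 255.
The shock moves the curves to qd = 293 - p and qs = 5p - 402.
Clearing the new market: 293 - p = 5p - 402, so p = 695/6 ≈ 115.8333 and q = 1063/6 ≈ 177.1667.
Δp = 115.8333 − 158 = -42.17.

-42.17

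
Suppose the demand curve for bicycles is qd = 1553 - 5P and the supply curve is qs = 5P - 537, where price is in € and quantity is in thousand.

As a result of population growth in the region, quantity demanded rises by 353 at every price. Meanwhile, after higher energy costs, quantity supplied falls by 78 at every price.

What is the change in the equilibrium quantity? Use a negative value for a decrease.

Before the shock: 1553 - 5P = 5P - 537 ⇒ 2090 = 10P ⇒ P = 209, q = 508.
After the shift, demand is qd = 1906 - 5P and supply is qs = 5P - 615.
New equilibrium: 1906 - 5P = 5P - 615 ⇒ 2521 = 10P ⇒ P = 252.1, q = 645.5.
Δq = 645.5 − 508 = +137.5.

+137.5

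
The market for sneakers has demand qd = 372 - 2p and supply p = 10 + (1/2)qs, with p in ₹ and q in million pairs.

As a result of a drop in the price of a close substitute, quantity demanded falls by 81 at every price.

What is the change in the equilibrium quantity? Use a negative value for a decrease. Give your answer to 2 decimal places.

Initially, 372 - 2p = 2p - 20, so 392 = 4p and p = 98, q = 176.
After the shift, demand is qd = 291 - 2p and supply is qs = 2p - 20.
Clearing the new market: 291 - 2p = 2p - 20, so p = 77.75 and q = 135.5.
Δq = 135.5 − 176 = -40.50.

-40.50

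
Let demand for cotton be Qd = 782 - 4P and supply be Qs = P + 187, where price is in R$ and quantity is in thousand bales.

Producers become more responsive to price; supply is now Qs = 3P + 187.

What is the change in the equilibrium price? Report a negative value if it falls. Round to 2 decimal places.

Original equilibrium: 782 - 4P = P + 187 gives 595 = 5P, so P = 119 and Q = 306.
After the shift, demand is Qd = 782 - 4P and supply is Qs = 3P + 187.
Clearing the new market: 782 - 4P = 3P + 187, so P = 85 and Q = 442.
ΔP = 85 − 119 = -34.00.

-34.00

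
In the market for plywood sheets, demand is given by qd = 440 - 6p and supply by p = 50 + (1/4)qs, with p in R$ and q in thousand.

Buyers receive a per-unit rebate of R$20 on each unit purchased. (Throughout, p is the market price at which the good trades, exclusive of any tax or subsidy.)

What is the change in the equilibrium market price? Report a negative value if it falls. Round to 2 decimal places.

+12.00

Initially, 440 - 6p = 4p - 200, so 640 = 10p and p = 64, q = 56.
Since buyers' out-of-pocket price is the market price minus the rebate, the effective demand curve becomes qd = 560 - 6p.
Equate the new curves: 560 - 6p = 4p - 200, giving 760 = 10p, p = 76, q = 104.
Δp = 76 − 64 = +12.00.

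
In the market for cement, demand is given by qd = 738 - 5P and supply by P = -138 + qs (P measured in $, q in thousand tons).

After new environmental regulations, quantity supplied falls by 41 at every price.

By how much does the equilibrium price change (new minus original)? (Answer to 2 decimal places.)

+6.83

Original equilibrium: 738 - 5P = P + 138 gives 600 = 6P, so P = 100 and q = 238.
The shock moves the curves to qd = 738 - 5P and qs = P + 97.
Equate the new curves: 738 - 5P = P + 97, giving 641 = 6P, P = 641/6 ≈ 106.8333, q = 1223/6 ≈ 203.8333.
ΔP = 106.8333 − 100 = +6.83.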